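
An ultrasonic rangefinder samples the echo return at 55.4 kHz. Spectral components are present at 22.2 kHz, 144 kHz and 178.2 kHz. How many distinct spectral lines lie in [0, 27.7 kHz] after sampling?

fs/2 = 27.7 kHz.
22.2 kHz ≤ fs/2 = 27.7 kHz, passes unchanged.
144 kHz mod fs = 33.2 kHz.
33.2 kHz > fs/2 = 27.7 kHz, folds to fs − 33.2 kHz = 22.2 kHz.
178.2 kHz mod fs = 12 kHz.
12 kHz ≤ fs/2 = 27.7 kHz, appears at 12 kHz.
Distinct values: {12 kHz, 22.2 kHz} → 2.

2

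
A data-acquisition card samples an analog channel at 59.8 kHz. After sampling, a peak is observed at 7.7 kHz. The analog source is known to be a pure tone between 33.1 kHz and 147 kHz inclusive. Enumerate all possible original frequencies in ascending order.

52.1 kHz, 67.5 kHz, 111.9 kHz, 127.3 kHz

Frequencies that alias to 7.7 kHz are k·fs ± 7.7 kHz for integer k ≥ 0.
k=0: 7.7 kHz.
k=1: 52.1 kHz, 67.5 kHz.
k=2: 111.9 kHz, 127.3 kHz.
k=3: 171.7 kHz, 187.1 kHz.
Within [33.1 kHz, 147 kHz]: 52.1 kHz, 67.5 kHz, 111.9 kHz, 127.3 kHz.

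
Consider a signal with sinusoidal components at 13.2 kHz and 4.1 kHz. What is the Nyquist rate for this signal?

26.4 kHz

Highest-frequency component: 13.2 kHz.
Nyquist rate = 2 × 13.2 kHz = 26.4 kHz.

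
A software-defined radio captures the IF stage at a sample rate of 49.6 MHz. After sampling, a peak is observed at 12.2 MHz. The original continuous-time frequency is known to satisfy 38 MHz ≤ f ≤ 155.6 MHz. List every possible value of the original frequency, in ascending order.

61.8 MHz, 87 MHz, 111.4 MHz, 136.6 MHz

Frequencies that alias to 12.2 MHz are k·fs ± 12.2 MHz for integer k ≥ 0.
k=0: 12.2 MHz.
k=1: 37.4 MHz, 61.8 MHz.
k=2: 87 MHz, 111.4 MHz.
k=3: 136.6 MHz, 161 MHz.
k=4: 186.2 MHz, 210.6 MHz.
Within [38 MHz, 155.6 MHz]: 61.8 MHz, 87 MHz, 111.4 MHz, 136.6 MHz.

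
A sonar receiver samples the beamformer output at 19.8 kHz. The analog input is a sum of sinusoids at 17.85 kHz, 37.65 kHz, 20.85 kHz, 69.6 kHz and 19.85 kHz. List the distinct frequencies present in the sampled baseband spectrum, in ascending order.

0.05 kHz, 1.05 kHz, 1.95 kHz, 9.6 kHz

fs/2 = 9.9 kHz.
17.85 kHz > fs/2 = 9.9 kHz, folds to fs − 17.85 kHz = 1.95 kHz.
37.65 kHz mod fs = 17.85 kHz.
17.85 kHz > fs/2 = 9.9 kHz, folds to fs − 17.85 kHz = 1.95 kHz.
20.85 kHz mod fs = 1.05 kHz.
1.05 kHz ≤ fs/2 = 9.9 kHz, appears at 1.05 kHz.
69.6 kHz mod fs = 10.2 kHz.
10.2 kHz > fs/2 = 9.9 kHz, folds to fs − 10.2 kHz = 9.6 kHz.
19.85 kHz mod fs = 0.05 kHz.
0.05 kHz ≤ fs/2 = 9.9 kHz, appears at 0.05 kHz.
Distinct values: {0.05 kHz, 1.05 kHz, 1.95 kHz, 9.6 kHz}.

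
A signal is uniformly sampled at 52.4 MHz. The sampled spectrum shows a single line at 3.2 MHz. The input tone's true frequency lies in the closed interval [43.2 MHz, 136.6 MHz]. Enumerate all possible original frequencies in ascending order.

Frequencies that alias to 3.2 MHz are k·fs ± 3.2 MHz for integer k ≥ 0.
k=0: 3.2 MHz.
k=1: 49.2 MHz, 55.6 MHz.
k=2: 101.6 MHz, 108 MHz.
k=3: 154 MHz, 160.4 MHz.
Within [43.2 MHz, 136.6 MHz]: 49.2 MHz, 55.6 MHz, 101.6 MHz, 108 MHz.

49.2 MHz, 55.6 MHz, 101.6 MHz, 108 MHz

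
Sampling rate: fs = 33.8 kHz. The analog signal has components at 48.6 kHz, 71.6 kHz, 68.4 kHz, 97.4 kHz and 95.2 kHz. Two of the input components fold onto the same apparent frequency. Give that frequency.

fs/2 = 16.9 kHz.
48.6 kHz mod fs = 14.8 kHz.
14.8 kHz ≤ fs/2 = 16.9 kHz, appears at 14.8 kHz.
71.6 kHz mod fs = 4 kHz.
4 kHz ≤ fs/2 = 16.9 kHz, appears at 4 kHz.
68.4 kHz mod fs = 0.8 kHz.
0.8 kHz ≤ fs/2 = 16.9 kHz, appears at 0.8 kHz.
97.4 kHz mod fs = 29.8 kHz.
29.8 kHz > fs/2 = 16.9 kHz, folds to fs − 29.8 kHz = 4 kHz.
95.2 kHz mod fs = 27.6 kHz.
27.6 kHz > fs/2 = 16.9 kHz, folds to fs − 27.6 kHz = 6.2 kHz.
71.6 kHz and 97.4 kHz both map to 4 kHz.

4 kHz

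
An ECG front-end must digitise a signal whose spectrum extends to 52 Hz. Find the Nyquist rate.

104 Hz

Nyquist rate = 2 × 52 Hz = 104 Hz.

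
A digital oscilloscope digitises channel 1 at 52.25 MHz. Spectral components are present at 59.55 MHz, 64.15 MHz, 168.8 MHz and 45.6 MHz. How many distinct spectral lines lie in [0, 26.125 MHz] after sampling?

fs/2 = 26.125 MHz.
59.55 MHz mod fs = 7.3 MHz.
7.3 MHz ≤ fs/2 = 26.125 MHz, appears at 7.3 MHz.
64.15 MHz mod fs = 11.9 MHz.
11.9 MHz ≤ fs/2 = 26.125 MHz, appears at 11.9 MHz.
168.8 MHz mod fs = 12.05 MHz.
12.05 MHz ≤ fs/2 = 26.125 MHz, appears at 12.05 MHz.
45.6 MHz > fs/2 = 26.125 MHz, folds to fs − 45.6 MHz = 6.65 MHz.
Distinct values: {6.65 MHz, 7.3 MHz, 11.9 MHz, 12.05 MHz} → 4.

4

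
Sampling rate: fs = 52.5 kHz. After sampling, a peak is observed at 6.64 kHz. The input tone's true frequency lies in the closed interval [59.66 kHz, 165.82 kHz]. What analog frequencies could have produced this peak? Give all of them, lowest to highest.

Frequencies that alias to 6.64 kHz are k·fs ± 6.64 kHz for integer k ≥ 0.
k=0: 6.64 kHz.
k=1: 45.86 kHz, 59.14 kHz.
k=2: 98.36 kHz, 111.64 kHz.
k=3: 150.86 kHz, 164.14 kHz.
k=4: 203.36 kHz, 216.64 kHz.
Within [59.66 kHz, 165.82 kHz]: 98.36 kHz, 111.64 kHz, 150.86 kHz, 164.14 kHz.

98.36 kHz, 111.64 kHz, 150.86 kHz, 164.14 kHz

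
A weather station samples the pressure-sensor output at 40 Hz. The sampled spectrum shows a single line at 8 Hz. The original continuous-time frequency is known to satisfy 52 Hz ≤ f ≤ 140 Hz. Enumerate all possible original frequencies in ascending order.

Frequencies that alias to 8 Hz are k·fs ± 8 Hz for integer k ≥ 0.
k=0: 8 Hz.
k=1: 32 Hz, 48 Hz.
k=2: 72 Hz, 88 Hz.
k=3: 112 Hz, 128 Hz.
k=4: 152 Hz, 168 Hz.
Within [52 Hz, 140 Hz]: 72 Hz, 88 Hz, 112 Hz, 128 Hz.

72 Hz, 88 Hz, 112 Hz, 128 Hz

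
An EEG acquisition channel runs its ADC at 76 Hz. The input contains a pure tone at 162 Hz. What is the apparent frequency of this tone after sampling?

10 Hz

162 Hz mod fs = 10 Hz.
10 Hz ≤ fs/2 = 38 Hz, appears at 10 Hz.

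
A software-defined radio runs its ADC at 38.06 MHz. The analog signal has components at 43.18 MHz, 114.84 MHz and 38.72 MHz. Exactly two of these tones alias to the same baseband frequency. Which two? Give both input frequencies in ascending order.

38.72 MHz, 114.84 MHz

fs/2 = 19.03 MHz.
43.18 MHz mod fs = 5.12 MHz.
5.12 MHz ≤ fs/2 = 19.03 MHz, appears at 5.12 MHz.
114.84 MHz mod fs = 0.66 MHz.
0.66 MHz ≤ fs/2 = 19.03 MHz, appears at 0.66 MHz.
38.72 MHz mod fs = 0.66 MHz.
0.66 MHz ≤ fs/2 = 19.03 MHz, appears at 0.66 MHz.
38.72 MHz and 114.84 MHz both map to 0.66 MHz.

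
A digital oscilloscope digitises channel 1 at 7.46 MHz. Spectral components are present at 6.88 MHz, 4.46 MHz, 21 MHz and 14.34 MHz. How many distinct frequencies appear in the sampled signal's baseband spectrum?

fs/2 = 3.73 MHz.
6.88 MHz > fs/2 = 3.73 MHz, folds to fs − 6.88 MHz = 0.58 MHz.
4.46 MHz > fs/2 = 3.73 MHz, folds to fs − 4.46 MHz = 3 MHz.
21 MHz mod fs = 6.08 MHz.
6.08 MHz > fs/2 = 3.73 MHz, folds to fs − 6.08 MHz = 1.38 MHz.
14.34 MHz mod fs = 6.88 MHz.
6.88 MHz > fs/2 = 3.73 MHz, folds to fs − 6.88 MHz = 0.58 MHz.
Distinct values: {0.58 MHz, 1.38 MHz, 3 MHz} → 3.

3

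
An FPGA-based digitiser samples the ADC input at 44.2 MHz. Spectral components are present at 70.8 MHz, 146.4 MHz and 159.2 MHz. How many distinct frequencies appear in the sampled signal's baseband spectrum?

2

fs/2 = 22.1 MHz.
70.8 MHz mod fs = 26.6 MHz.
26.6 MHz > fs/2 = 22.1 MHz, folds to fs − 26.6 MHz = 17.6 MHz.
146.4 MHz mod fs = 13.8 MHz.
13.8 MHz ≤ fs/2 = 22.1 MHz, appears at 13.8 MHz.
159.2 MHz mod fs = 26.6 MHz.
26.6 MHz > fs/2 = 22.1 MHz, folds to fs − 26.6 MHz = 17.6 MHz.
Distinct values: {13.8 MHz, 17.6 MHz} → 2.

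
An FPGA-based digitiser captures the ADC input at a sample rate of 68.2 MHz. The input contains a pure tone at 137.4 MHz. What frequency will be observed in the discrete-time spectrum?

137.4 MHz mod fs = 1 MHz.
1 MHz ≤ fs/2 = 34.1 MHz, appears at 1 MHz.

1 MHz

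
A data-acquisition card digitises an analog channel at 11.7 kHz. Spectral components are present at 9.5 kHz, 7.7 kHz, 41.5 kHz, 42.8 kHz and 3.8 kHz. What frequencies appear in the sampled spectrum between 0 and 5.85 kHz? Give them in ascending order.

2.2 kHz, 3.8 kHz, 4 kHz, 5.3 kHz

fs/2 = 5.85 kHz.
9.5 kHz > fs/2 = 5.85 kHz, folds to fs − 9.5 kHz = 2.2 kHz.
7.7 kHz > fs/2 = 5.85 kHz, folds to fs − 7.7 kHz = 4 kHz.
41.5 kHz mod fs = 6.4 kHz.
6.4 kHz > fs/2 = 5.85 kHz, folds to fs − 6.4 kHz = 5.3 kHz.
42.8 kHz mod fs = 7.7 kHz.
7.7 kHz > fs/2 = 5.85 kHz, folds to fs − 7.7 kHz = 4 kHz.
3.8 kHz ≤ fs/2 = 5.85 kHz, passes unchanged.
Distinct values: {2.2 kHz, 3.8 kHz, 4 kHz, 5.3 kHz}.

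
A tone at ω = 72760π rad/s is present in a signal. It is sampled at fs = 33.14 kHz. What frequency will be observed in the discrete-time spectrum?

3.24 kHz

ω = 72760π rad/s → f = ω/(2π) = 36380 Hz = 36.38 kHz.
36.38 kHz mod fs = 3.24 kHz.
3.24 kHz ≤ fs/2 = 16.57 kHz, appears at 3.24 kHz.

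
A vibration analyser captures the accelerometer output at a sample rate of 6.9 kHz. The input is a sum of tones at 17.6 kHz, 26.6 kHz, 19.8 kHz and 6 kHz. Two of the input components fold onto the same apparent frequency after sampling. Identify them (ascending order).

fs/2 = 3.45 kHz.
17.6 kHz mod fs = 3.8 kHz.
3.8 kHz > fs/2 = 3.45 kHz, folds to fs − 3.8 kHz = 3.1 kHz.
26.6 kHz mod fs = 5.9 kHz.
5.9 kHz > fs/2 = 3.45 kHz, folds to fs − 5.9 kHz = 1 kHz.
19.8 kHz mod fs = 6 kHz.
6 kHz > fs/2 = 3.45 kHz, folds to fs − 6 kHz = 0.9 kHz.
6 kHz > fs/2 = 3.45 kHz, folds to fs − 6 kHz = 0.9 kHz.
6 kHz and 19.8 kHz both map to 0.9 kHz.

6 kHz, 19.8 kHz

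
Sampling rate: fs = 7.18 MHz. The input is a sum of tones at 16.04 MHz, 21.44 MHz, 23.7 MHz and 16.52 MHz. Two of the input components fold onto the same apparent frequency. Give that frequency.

fs/2 = 3.59 MHz.
16.04 MHz mod fs = 1.68 MHz.
1.68 MHz ≤ fs/2 = 3.59 MHz, appears at 1.68 MHz.
21.44 MHz mod fs = 7.08 MHz.
7.08 MHz > fs/2 = 3.59 MHz, folds to fs − 7.08 MHz = 0.1 MHz.
23.7 MHz mod fs = 2.16 MHz.
2.16 MHz ≤ fs/2 = 3.59 MHz, appears at 2.16 MHz.
16.52 MHz mod fs = 2.16 MHz.
2.16 MHz ≤ fs/2 = 3.59 MHz, appears at 2.16 MHz.
16.52 MHz and 23.7 MHz both map to 2.16 MHz.

2.16 MHz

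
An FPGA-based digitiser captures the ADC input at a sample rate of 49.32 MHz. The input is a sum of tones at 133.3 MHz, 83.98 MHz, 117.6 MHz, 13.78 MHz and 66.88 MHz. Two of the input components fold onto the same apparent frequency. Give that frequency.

14.66 MHz

fs/2 = 24.66 MHz.
133.3 MHz mod fs = 34.66 MHz.
34.66 MHz > fs/2 = 24.66 MHz, folds to fs − 34.66 MHz = 14.66 MHz.
83.98 MHz mod fs = 34.66 MHz.
34.66 MHz > fs/2 = 24.66 MHz, folds to fs − 34.66 MHz = 14.66 MHz.
117.6 MHz mod fs = 18.96 MHz.
18.96 MHz ≤ fs/2 = 24.66 MHz, appears at 18.96 MHz.
13.78 MHz ≤ fs/2 = 24.66 MHz, passes unchanged.
66.88 MHz mod fs = 17.56 MHz.
17.56 MHz ≤ fs/2 = 24.66 MHz, appears at 17.56 MHz.
83.98 MHz and 133.3 MHz both map to 14.66 MHz.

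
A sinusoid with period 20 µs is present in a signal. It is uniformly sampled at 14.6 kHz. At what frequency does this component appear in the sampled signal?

T = 20 µs → f = 1/T = 50 kHz.
50 kHz mod fs = 6.2 kHz.
6.2 kHz ≤ fs/2 = 7.3 kHz, appears at 6.2 kHz.

6.2 kHz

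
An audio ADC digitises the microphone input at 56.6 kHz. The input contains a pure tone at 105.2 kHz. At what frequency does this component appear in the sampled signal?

105.2 kHz mod fs = 48.6 kHz.
48.6 kHz > fs/2 = 28.3 kHz, folds to fs − 48.6 kHz = 8 kHz.

8 kHz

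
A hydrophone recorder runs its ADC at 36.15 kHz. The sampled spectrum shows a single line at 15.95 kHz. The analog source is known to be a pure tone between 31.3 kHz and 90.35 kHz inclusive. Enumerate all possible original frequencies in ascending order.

52.1 kHz, 56.35 kHz, 88.25 kHz

Frequencies that alias to 15.95 kHz are k·fs ± 15.95 kHz for integer k ≥ 0.
k=0: 15.95 kHz.
k=1: 20.2 kHz, 52.1 kHz.
k=2: 56.35 kHz, 88.25 kHz.
k=3: 92.5 kHz, 124.4 kHz.
Within [31.3 kHz, 90.35 kHz]: 52.1 kHz, 56.35 kHz, 88.25 kHz.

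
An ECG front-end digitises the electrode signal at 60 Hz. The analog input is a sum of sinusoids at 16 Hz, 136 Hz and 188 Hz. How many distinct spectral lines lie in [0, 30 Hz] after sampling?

fs/2 = 30 Hz.
16 Hz ≤ fs/2 = 30 Hz, passes unchanged.
136 Hz mod fs = 16 Hz.
16 Hz ≤ fs/2 = 30 Hz, appears at 16 Hz.
188 Hz mod fs = 8 Hz.
8 Hz ≤ fs/2 = 30 Hz, appears at 8 Hz.
Distinct values: {8 Hz, 16 Hz} → 2.

2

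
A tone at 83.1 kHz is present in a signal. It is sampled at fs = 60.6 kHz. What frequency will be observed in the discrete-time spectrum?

22.5 kHz

83.1 kHz mod fs = 22.5 kHz.
22.5 kHz ≤ fs/2 = 30.3 kHz, appears at 22.5 kHz.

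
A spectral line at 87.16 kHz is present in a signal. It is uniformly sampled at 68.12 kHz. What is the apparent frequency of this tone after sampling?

87.16 kHz mod fs = 19.04 kHz.
19.04 kHz ≤ fs/2 = 34.06 kHz, appears at 19.04 kHz.

19.04 kHz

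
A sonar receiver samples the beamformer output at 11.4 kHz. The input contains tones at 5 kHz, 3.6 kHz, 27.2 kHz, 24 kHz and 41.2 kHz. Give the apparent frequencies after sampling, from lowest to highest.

1.2 kHz, 3.6 kHz, 4.4 kHz, 5 kHz

fs/2 = 5.7 kHz.
5 kHz ≤ fs/2 = 5.7 kHz, passes unchanged.
3.6 kHz ≤ fs/2 = 5.7 kHz, passes unchanged.
27.2 kHz mod fs = 4.4 kHz.
4.4 kHz ≤ fs/2 = 5.7 kHz, appears at 4.4 kHz.
24 kHz mod fs = 1.2 kHz.
1.2 kHz ≤ fs/2 = 5.7 kHz, appears at 1.2 kHz.
41.2 kHz mod fs = 7 kHz.
7 kHz > fs/2 = 5.7 kHz, folds to fs − 7 kHz = 4.4 kHz.
Distinct values: {1.2 kHz, 3.6 kHz, 4.4 kHz, 5 kHz}.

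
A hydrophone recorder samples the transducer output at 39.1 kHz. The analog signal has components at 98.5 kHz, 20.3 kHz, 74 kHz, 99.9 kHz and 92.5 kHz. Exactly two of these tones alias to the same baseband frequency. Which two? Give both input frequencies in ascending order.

20.3 kHz, 98.5 kHz

fs/2 = 19.55 kHz.
98.5 kHz mod fs = 20.3 kHz.
20.3 kHz > fs/2 = 19.55 kHz, folds to fs − 20.3 kHz = 18.8 kHz.
20.3 kHz > fs/2 = 19.55 kHz, folds to fs − 20.3 kHz = 18.8 kHz.
74 kHz mod fs = 34.9 kHz.
34.9 kHz > fs/2 = 19.55 kHz, folds to fs − 34.9 kHz = 4.2 kHz.
99.9 kHz mod fs = 21.7 kHz.
21.7 kHz > fs/2 = 19.55 kHz, folds to fs − 21.7 kHz = 17.4 kHz.
92.5 kHz mod fs = 14.3 kHz.
14.3 kHz ≤ fs/2 = 19.55 kHz, appears at 14.3 kHz.
20.3 kHz and 98.5 kHz both map to 18.8 kHz.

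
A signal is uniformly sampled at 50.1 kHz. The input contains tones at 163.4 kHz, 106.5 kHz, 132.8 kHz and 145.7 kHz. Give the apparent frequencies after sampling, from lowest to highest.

fs/2 = 25.05 kHz.
163.4 kHz mod fs = 13.1 kHz.
13.1 kHz ≤ fs/2 = 25.05 kHz, appears at 13.1 kHz.
106.5 kHz mod fs = 6.3 kHz.
6.3 kHz ≤ fs/2 = 25.05 kHz, appears at 6.3 kHz.
132.8 kHz mod fs = 32.6 kHz.
32.6 kHz > fs/2 = 25.05 kHz, folds to fs − 32.6 kHz = 17.5 kHz.
145.7 kHz mod fs = 45.5 kHz.
45.5 kHz > fs/2 = 25.05 kHz, folds to fs − 45.5 kHz = 4.6 kHz.
Distinct values: {4.6 kHz, 6.3 kHz, 13.1 kHz, 17.5 kHz}.

4.6 kHz, 6.3 kHz, 13.1 kHz, 17.5 kHz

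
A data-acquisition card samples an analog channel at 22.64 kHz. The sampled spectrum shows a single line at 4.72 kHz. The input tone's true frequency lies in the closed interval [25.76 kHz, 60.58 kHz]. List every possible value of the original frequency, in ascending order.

Frequencies that alias to 4.72 kHz are k·fs ± 4.72 kHz for integer k ≥ 0.
k=0: 4.72 kHz.
k=1: 17.92 kHz, 27.36 kHz.
k=2: 40.56 kHz, 50 kHz.
k=3: 63.2 kHz, 72.64 kHz.
Within [25.76 kHz, 60.58 kHz]: 27.36 kHz, 40.56 kHz, 50 kHz.

27.36 kHz, 40.56 kHz, 50 kHz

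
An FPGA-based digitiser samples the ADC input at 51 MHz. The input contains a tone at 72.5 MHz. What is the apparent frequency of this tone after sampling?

72.5 MHz mod fs = 21.5 MHz.
21.5 MHz ≤ fs/2 = 25.5 MHz, appears at 21.5 MHz.

21.5 MHz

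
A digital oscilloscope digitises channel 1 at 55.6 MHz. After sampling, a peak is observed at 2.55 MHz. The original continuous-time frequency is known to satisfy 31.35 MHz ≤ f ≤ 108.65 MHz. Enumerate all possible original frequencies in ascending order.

53.05 MHz, 58.15 MHz, 108.65 MHz

Frequencies that alias to 2.55 MHz are k·fs ± 2.55 MHz for integer k ≥ 0.
k=0: 2.55 MHz.
k=1: 53.05 MHz, 58.15 MHz.
k=2: 108.65 MHz, 113.75 MHz.
k=3: 164.25 MHz, 169.35 MHz.
Within [31.35 MHz, 108.65 MHz]: 53.05 MHz, 58.15 MHz, 108.65 MHz.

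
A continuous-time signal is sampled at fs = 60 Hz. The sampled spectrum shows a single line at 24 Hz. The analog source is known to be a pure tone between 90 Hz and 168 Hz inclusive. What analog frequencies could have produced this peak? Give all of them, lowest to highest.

Frequencies that alias to 24 Hz are k·fs ± 24 Hz for integer k ≥ 0.
k=0: 24 Hz.
k=1: 36 Hz, 84 Hz.
k=2: 96 Hz, 144 Hz.
k=3: 156 Hz, 204 Hz.
k=4: 216 Hz, 264 Hz.
Within [90 Hz, 168 Hz]: 96 Hz, 144 Hz, 156 Hz.

96 Hz, 144 Hz, 156 Hz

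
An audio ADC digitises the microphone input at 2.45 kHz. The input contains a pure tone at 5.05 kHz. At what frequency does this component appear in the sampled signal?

0.15 kHz

5.05 kHz mod fs = 0.15 kHz.
0.15 kHz ≤ fs/2 = 1.225 kHz, appears at 0.15 kHz.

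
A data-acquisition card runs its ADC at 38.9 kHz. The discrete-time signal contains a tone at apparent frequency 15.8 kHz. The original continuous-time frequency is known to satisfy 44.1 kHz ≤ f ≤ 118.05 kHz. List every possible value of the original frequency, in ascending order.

54.7 kHz, 62 kHz, 93.6 kHz, 100.9 kHz

Frequencies that alias to 15.8 kHz are k·fs ± 15.8 kHz for integer k ≥ 0.
k=0: 15.8 kHz.
k=1: 23.1 kHz, 54.7 kHz.
k=2: 62 kHz, 93.6 kHz.
k=3: 100.9 kHz, 132.5 kHz.
k=4: 139.8 kHz, 171.4 kHz.
Within [44.1 kHz, 118.05 kHz]: 54.7 kHz, 62 kHz, 93.6 kHz, 100.9 kHz.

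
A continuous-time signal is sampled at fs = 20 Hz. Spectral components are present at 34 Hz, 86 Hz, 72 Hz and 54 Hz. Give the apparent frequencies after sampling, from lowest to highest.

fs/2 = 10 Hz.
34 Hz mod fs = 14 Hz.
14 Hz > fs/2 = 10 Hz, folds to fs − 14 Hz = 6 Hz.
86 Hz mod fs = 6 Hz.
6 Hz ≤ fs/2 = 10 Hz, appears at 6 Hz.
72 Hz mod fs = 12 Hz.
12 Hz > fs/2 = 10 Hz, folds to fs − 12 Hz = 8 Hz.
54 Hz mod fs = 14 Hz.
14 Hz > fs/2 = 10 Hz, folds to fs − 14 Hz = 6 Hz.
Distinct values: {6 Hz, 8 Hz}.

6 Hz, 8 Hz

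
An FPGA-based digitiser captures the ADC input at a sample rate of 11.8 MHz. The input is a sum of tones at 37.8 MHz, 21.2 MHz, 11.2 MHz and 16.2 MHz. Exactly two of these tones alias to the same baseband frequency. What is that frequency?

2.4 MHz

fs/2 = 5.9 MHz.
37.8 MHz mod fs = 2.4 MHz.
2.4 MHz ≤ fs/2 = 5.9 MHz, appears at 2.4 MHz.
21.2 MHz mod fs = 9.4 MHz.
9.4 MHz > fs/2 = 5.9 MHz, folds to fs − 9.4 MHz = 2.4 MHz.
11.2 MHz > fs/2 = 5.9 MHz, folds to fs − 11.2 MHz = 0.6 MHz.
16.2 MHz mod fs = 4.4 MHz.
4.4 MHz ≤ fs/2 = 5.9 MHz, appears at 4.4 MHz.
21.2 MHz and 37.8 MHz both map to 2.4 MHz.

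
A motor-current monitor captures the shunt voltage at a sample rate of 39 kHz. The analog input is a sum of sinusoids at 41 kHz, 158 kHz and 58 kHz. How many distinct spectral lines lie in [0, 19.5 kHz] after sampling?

2

fs/2 = 19.5 kHz.
41 kHz mod fs = 2 kHz.
2 kHz ≤ fs/2 = 19.5 kHz, appears at 2 kHz.
158 kHz mod fs = 2 kHz.
2 kHz ≤ fs/2 = 19.5 kHz, appears at 2 kHz.
58 kHz mod fs = 19 kHz.
19 kHz ≤ fs/2 = 19.5 kHz, appears at 19 kHz.
Distinct values: {2 kHz, 19 kHz} → 2.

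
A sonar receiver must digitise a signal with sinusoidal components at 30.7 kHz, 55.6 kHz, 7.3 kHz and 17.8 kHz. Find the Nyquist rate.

111.2 kHz

Highest-frequency component: 55.6 kHz.
Nyquist rate = 2 × 55.6 kHz = 111.2 kHz.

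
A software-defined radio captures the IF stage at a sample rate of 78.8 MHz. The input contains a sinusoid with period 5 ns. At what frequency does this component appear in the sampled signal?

T = 5 ns → f = 1/T = 200 MHz.
200 MHz mod fs = 42.4 MHz.
42.4 MHz > fs/2 = 39.4 MHz, folds to fs − 42.4 MHz = 36.4 MHz.

36.4 MHz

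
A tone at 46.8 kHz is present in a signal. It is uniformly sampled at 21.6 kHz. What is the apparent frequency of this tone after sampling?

3.6 kHz

46.8 kHz mod fs = 3.6 kHz.
3.6 kHz ≤ fs/2 = 10.8 kHz, appears at 3.6 kHz.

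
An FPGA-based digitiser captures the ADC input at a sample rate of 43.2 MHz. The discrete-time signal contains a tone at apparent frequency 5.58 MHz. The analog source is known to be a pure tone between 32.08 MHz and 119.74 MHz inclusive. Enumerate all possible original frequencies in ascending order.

37.62 MHz, 48.78 MHz, 80.82 MHz, 91.98 MHz

Frequencies that alias to 5.58 MHz are k·fs ± 5.58 MHz for integer k ≥ 0.
k=0: 5.58 MHz.
k=1: 37.62 MHz, 48.78 MHz.
k=2: 80.82 MHz, 91.98 MHz.
k=3: 124.02 MHz, 135.18 MHz.
Within [32.08 MHz, 119.74 MHz]: 37.62 MHz, 48.78 MHz, 80.82 MHz, 91.98 MHz.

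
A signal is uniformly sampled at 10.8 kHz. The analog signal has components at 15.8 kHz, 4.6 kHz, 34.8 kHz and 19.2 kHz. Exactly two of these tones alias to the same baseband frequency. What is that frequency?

2.4 kHz

fs/2 = 5.4 kHz.
15.8 kHz mod fs = 5 kHz.
5 kHz ≤ fs/2 = 5.4 kHz, appears at 5 kHz.
4.6 kHz ≤ fs/2 = 5.4 kHz, passes unchanged.
34.8 kHz mod fs = 2.4 kHz.
2.4 kHz ≤ fs/2 = 5.4 kHz, appears at 2.4 kHz.
19.2 kHz mod fs = 8.4 kHz.
8.4 kHz > fs/2 = 5.4 kHz, folds to fs − 8.4 kHz = 2.4 kHz.
19.2 kHz and 34.8 kHz both map to 2.4 kHz.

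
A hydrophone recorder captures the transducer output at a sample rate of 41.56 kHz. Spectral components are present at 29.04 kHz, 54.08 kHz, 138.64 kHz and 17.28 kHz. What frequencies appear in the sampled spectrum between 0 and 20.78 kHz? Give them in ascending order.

12.52 kHz, 13.96 kHz, 17.28 kHz

fs/2 = 20.78 kHz.
29.04 kHz > fs/2 = 20.78 kHz, folds to fs − 29.04 kHz = 12.52 kHz.
54.08 kHz mod fs = 12.52 kHz.
12.52 kHz ≤ fs/2 = 20.78 kHz, appears at 12.52 kHz.
138.64 kHz mod fs = 13.96 kHz.
13.96 kHz ≤ fs/2 = 20.78 kHz, appears at 13.96 kHz.
17.28 kHz ≤ fs/2 = 20.78 kHz, passes unchanged.
Distinct values: {12.52 kHz, 13.96 kHz, 17.28 kHz}.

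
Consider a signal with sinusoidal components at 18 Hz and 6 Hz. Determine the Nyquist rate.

36 Hz

Highest-frequency component: 18 Hz.
Nyquist rate = 2 × 18 Hz = 36 Hz.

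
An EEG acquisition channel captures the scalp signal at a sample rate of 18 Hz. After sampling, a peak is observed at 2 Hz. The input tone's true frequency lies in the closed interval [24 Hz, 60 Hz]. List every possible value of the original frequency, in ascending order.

Frequencies that alias to 2 Hz are k·fs ± 2 Hz for integer k ≥ 0.
k=0: 2 Hz.
k=1: 16 Hz, 20 Hz.
k=2: 34 Hz, 38 Hz.
k=3: 52 Hz, 56 Hz.
k=4: 70 Hz, 74 Hz.
Within [24 Hz, 60 Hz]: 34 Hz, 38 Hz, 52 Hz, 56 Hz.

34 Hz, 38 Hz, 52 Hz, 56 Hz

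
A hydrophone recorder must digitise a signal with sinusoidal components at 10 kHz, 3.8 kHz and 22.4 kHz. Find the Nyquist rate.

44.8 kHz

Highest-frequency component: 22.4 kHz.
Nyquist rate = 2 × 22.4 kHz = 44.8 kHz.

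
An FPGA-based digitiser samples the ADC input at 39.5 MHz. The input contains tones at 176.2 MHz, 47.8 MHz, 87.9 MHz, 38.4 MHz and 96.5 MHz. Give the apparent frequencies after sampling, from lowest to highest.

fs/2 = 19.75 MHz.
176.2 MHz mod fs = 18.2 MHz.
18.2 MHz ≤ fs/2 = 19.75 MHz, appears at 18.2 MHz.
47.8 MHz mod fs = 8.3 MHz.
8.3 MHz ≤ fs/2 = 19.75 MHz, appears at 8.3 MHz.
87.9 MHz mod fs = 8.9 MHz.
8.9 MHz ≤ fs/2 = 19.75 MHz, appears at 8.9 MHz.
38.4 MHz > fs/2 = 19.75 MHz, folds to fs − 38.4 MHz = 1.1 MHz.
96.5 MHz mod fs = 17.5 MHz.
17.5 MHz ≤ fs/2 = 19.75 MHz, appears at 17.5 MHz.
Distinct values: {1.1 MHz, 8.3 MHz, 8.9 MHz, 17.5 MHz, 18.2 MHz}.

1.1 MHz, 8.3 MHz, 8.9 MHz, 17.5 MHz, 18.2 MHz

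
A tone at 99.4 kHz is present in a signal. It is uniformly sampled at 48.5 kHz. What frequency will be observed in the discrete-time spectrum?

99.4 kHz mod fs = 2.4 kHz.
2.4 kHz ≤ fs/2 = 24.25 kHz, appears at 2.4 kHz.

2.4 kHz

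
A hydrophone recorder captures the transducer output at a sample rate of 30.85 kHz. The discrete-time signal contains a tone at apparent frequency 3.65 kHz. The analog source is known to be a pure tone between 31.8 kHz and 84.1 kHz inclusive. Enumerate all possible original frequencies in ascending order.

Frequencies that alias to 3.65 kHz are k·fs ± 3.65 kHz for integer k ≥ 0.
k=0: 3.65 kHz.
k=1: 27.2 kHz, 34.5 kHz.
k=2: 58.05 kHz, 65.35 kHz.
k=3: 88.9 kHz, 96.2 kHz.
Within [31.8 kHz, 84.1 kHz]: 34.5 kHz, 58.05 kHz, 65.35 kHz.

34.5 kHz, 58.05 kHz, 65.35 kHz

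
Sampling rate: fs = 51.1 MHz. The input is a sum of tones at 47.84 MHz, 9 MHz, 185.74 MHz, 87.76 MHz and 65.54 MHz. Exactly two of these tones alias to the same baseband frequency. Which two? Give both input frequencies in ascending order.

65.54 MHz, 87.76 MHz

fs/2 = 25.55 MHz.
47.84 MHz > fs/2 = 25.55 MHz, folds to fs − 47.84 MHz = 3.26 MHz.
9 MHz ≤ fs/2 = 25.55 MHz, passes unchanged.
185.74 MHz mod fs = 32.44 MHz.
32.44 MHz > fs/2 = 25.55 MHz, folds to fs − 32.44 MHz = 18.66 MHz.
87.76 MHz mod fs = 36.66 MHz.
36.66 MHz > fs/2 = 25.55 MHz, folds to fs − 36.66 MHz = 14.44 MHz.
65.54 MHz mod fs = 14.44 MHz.
14.44 MHz ≤ fs/2 = 25.55 MHz, appears at 14.44 MHz.
65.54 MHz and 87.76 MHz both map to 14.44 MHz.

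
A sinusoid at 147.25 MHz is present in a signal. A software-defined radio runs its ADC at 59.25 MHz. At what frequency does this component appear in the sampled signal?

28.75 MHz

147.25 MHz mod fs = 28.75 MHz.
28.75 MHz ≤ fs/2 = 29.625 MHz, appears at 28.75 MHz.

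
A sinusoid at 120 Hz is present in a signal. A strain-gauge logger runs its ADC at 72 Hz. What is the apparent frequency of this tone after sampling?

24 Hz

120 Hz mod fs = 48 Hz.
48 Hz > fs/2 = 36 Hz, folds to fs − 48 Hz = 24 Hz.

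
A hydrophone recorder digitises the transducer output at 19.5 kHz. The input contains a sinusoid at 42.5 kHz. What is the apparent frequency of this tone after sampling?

42.5 kHz mod fs = 3.5 kHz.
3.5 kHz ≤ fs/2 = 9.75 kHz, appears at 3.5 kHz.

3.5 kHz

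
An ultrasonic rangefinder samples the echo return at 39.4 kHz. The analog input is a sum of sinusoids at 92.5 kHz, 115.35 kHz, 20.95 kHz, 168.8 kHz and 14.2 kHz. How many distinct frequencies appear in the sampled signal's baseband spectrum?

fs/2 = 19.7 kHz.
92.5 kHz mod fs = 13.7 kHz.
13.7 kHz ≤ fs/2 = 19.7 kHz, appears at 13.7 kHz.
115.35 kHz mod fs = 36.55 kHz.
36.55 kHz > fs/2 = 19.7 kHz, folds to fs − 36.55 kHz = 2.85 kHz.
20.95 kHz > fs/2 = 19.7 kHz, folds to fs − 20.95 kHz = 18.45 kHz.
168.8 kHz mod fs = 11.2 kHz.
11.2 kHz ≤ fs/2 = 19.7 kHz, appears at 11.2 kHz.
14.2 kHz ≤ fs/2 = 19.7 kHz, passes unchanged.
Distinct values: {2.85 kHz, 11.2 kHz, 13.7 kHz, 14.2 kHz, 18.45 kHz} → 5.

5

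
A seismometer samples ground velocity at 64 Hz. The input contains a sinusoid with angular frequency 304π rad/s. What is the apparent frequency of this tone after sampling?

24 Hz

ω = 304π rad/s → f = ω/(2π) = 152 Hz.
152 Hz mod fs = 24 Hz.
24 Hz ≤ fs/2 = 32 Hz, appears at 24 Hz.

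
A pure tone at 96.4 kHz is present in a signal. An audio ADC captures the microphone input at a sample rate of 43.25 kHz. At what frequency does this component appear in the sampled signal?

9.9 kHz

96.4 kHz mod fs = 9.9 kHz.
9.9 kHz ≤ fs/2 = 21.625 kHz, appears at 9.9 kHz.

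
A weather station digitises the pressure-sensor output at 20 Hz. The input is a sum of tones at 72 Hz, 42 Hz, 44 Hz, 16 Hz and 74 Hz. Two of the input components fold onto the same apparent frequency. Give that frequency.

fs/2 = 10 Hz.
72 Hz mod fs = 12 Hz.
12 Hz > fs/2 = 10 Hz, folds to fs − 12 Hz = 8 Hz.
42 Hz mod fs = 2 Hz.
2 Hz ≤ fs/2 = 10 Hz, appears at 2 Hz.
44 Hz mod fs = 4 Hz.
4 Hz ≤ fs/2 = 10 Hz, appears at 4 Hz.
16 Hz > fs/2 = 10 Hz, folds to fs − 16 Hz = 4 Hz.
74 Hz mod fs = 14 Hz.
14 Hz > fs/2 = 10 Hz, folds to fs − 14 Hz = 6 Hz.
16 Hz and 44 Hz both map to 4 Hz.

4 Hz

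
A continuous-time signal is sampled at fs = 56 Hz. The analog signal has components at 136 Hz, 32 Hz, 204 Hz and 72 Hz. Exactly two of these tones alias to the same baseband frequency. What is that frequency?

24 Hz

fs/2 = 28 Hz.
136 Hz mod fs = 24 Hz.
24 Hz ≤ fs/2 = 28 Hz, appears at 24 Hz.
32 Hz > fs/2 = 28 Hz, folds to fs − 32 Hz = 24 Hz.
204 Hz mod fs = 36 Hz.
36 Hz > fs/2 = 28 Hz, folds to fs − 36 Hz = 20 Hz.
72 Hz mod fs = 16 Hz.
16 Hz ≤ fs/2 = 28 Hz, appears at 16 Hz.
32 Hz and 136 Hz both map to 24 Hz.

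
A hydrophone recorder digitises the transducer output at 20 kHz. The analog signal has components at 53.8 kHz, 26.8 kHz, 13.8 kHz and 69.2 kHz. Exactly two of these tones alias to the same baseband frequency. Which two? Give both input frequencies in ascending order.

fs/2 = 10 kHz.
53.8 kHz mod fs = 13.8 kHz.
13.8 kHz > fs/2 = 10 kHz, folds to fs − 13.8 kHz = 6.2 kHz.
26.8 kHz mod fs = 6.8 kHz.
6.8 kHz ≤ fs/2 = 10 kHz, appears at 6.8 kHz.
13.8 kHz > fs/2 = 10 kHz, folds to fs − 13.8 kHz = 6.2 kHz.
69.2 kHz mod fs = 9.2 kHz.
9.2 kHz ≤ fs/2 = 10 kHz, appears at 9.2 kHz.
13.8 kHz and 53.8 kHz both map to 6.2 kHz.

13.8 kHz, 53.8 kHz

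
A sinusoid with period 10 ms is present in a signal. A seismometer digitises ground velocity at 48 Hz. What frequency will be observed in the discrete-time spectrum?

4 Hz

T = 10 ms → f = 1/T = 100 Hz.
100 Hz mod fs = 4 Hz.
4 Hz ≤ fs/2 = 24 Hz, appears at 4 Hz.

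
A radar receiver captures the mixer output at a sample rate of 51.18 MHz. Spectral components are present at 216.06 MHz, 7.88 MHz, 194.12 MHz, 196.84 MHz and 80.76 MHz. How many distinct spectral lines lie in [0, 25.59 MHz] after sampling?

4

fs/2 = 25.59 MHz.
216.06 MHz mod fs = 11.34 MHz.
11.34 MHz ≤ fs/2 = 25.59 MHz, appears at 11.34 MHz.
7.88 MHz ≤ fs/2 = 25.59 MHz, passes unchanged.
194.12 MHz mod fs = 40.58 MHz.
40.58 MHz > fs/2 = 25.59 MHz, folds to fs − 40.58 MHz = 10.6 MHz.
196.84 MHz mod fs = 43.3 MHz.
43.3 MHz > fs/2 = 25.59 MHz, folds to fs − 43.3 MHz = 7.88 MHz.
80.76 MHz mod fs = 29.58 MHz.
29.58 MHz > fs/2 = 25.59 MHz, folds to fs − 29.58 MHz = 21.6 MHz.
Distinct values: {7.88 MHz, 10.6 MHz, 11.34 MHz, 21.6 MHz} → 4.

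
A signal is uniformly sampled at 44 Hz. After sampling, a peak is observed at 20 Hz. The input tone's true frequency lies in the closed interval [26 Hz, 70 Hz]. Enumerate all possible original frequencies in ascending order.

64 Hz, 68 Hz

Frequencies that alias to 20 Hz are k·fs ± 20 Hz for integer k ≥ 0.
k=0: 20 Hz.
k=1: 24 Hz, 64 Hz.
k=2: 68 Hz, 108 Hz.
k=3: 112 Hz, 152 Hz.
Within [26 Hz, 70 Hz]: 64 Hz, 68 Hz.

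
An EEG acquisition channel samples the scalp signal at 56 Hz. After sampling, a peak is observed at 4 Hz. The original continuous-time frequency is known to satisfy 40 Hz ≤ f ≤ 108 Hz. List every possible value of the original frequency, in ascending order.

Frequencies that alias to 4 Hz are k·fs ± 4 Hz for integer k ≥ 0.
k=0: 4 Hz.
k=1: 52 Hz, 60 Hz.
k=2: 108 Hz, 116 Hz.
k=3: 164 Hz, 172 Hz.
Within [40 Hz, 108 Hz]: 52 Hz, 60 Hz, 108 Hz.

52 Hz, 60 Hz, 108 Hz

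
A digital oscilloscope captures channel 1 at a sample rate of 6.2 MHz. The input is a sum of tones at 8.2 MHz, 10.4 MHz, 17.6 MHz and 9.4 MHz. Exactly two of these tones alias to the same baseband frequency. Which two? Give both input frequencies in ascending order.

fs/2 = 3.1 MHz.
8.2 MHz mod fs = 2 MHz.
2 MHz ≤ fs/2 = 3.1 MHz, appears at 2 MHz.
10.4 MHz mod fs = 4.2 MHz.
4.2 MHz > fs/2 = 3.1 MHz, folds to fs − 4.2 MHz = 2 MHz.
17.6 MHz mod fs = 5.2 MHz.
5.2 MHz > fs/2 = 3.1 MHz, folds to fs − 5.2 MHz = 1 MHz.
9.4 MHz mod fs = 3.2 MHz.
3.2 MHz > fs/2 = 3.1 MHz, folds to fs − 3.2 MHz = 3 MHz.
8.2 MHz and 10.4 MHz both map to 2 MHz.

8.2 MHz, 10.4 MHz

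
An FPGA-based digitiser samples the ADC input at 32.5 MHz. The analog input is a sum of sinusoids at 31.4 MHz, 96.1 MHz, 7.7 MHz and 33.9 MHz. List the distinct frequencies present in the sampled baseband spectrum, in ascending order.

1.1 MHz, 1.4 MHz, 7.7 MHz

fs/2 = 16.25 MHz.
31.4 MHz > fs/2 = 16.25 MHz, folds to fs − 31.4 MHz = 1.1 MHz.
96.1 MHz mod fs = 31.1 MHz.
31.1 MHz > fs/2 = 16.25 MHz, folds to fs − 31.1 MHz = 1.4 MHz.
7.7 MHz ≤ fs/2 = 16.25 MHz, passes unchanged.
33.9 MHz mod fs = 1.4 MHz.
1.4 MHz ≤ fs/2 = 16.25 MHz, appears at 1.4 MHz.
Distinct values: {1.1 MHz, 1.4 MHz, 7.7 MHz}.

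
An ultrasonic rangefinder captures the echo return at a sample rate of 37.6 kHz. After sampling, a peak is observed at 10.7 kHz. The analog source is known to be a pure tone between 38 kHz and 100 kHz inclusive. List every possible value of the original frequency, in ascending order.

48.3 kHz, 64.5 kHz, 85.9 kHz

Frequencies that alias to 10.7 kHz are k·fs ± 10.7 kHz for integer k ≥ 0.
k=0: 10.7 kHz.
k=1: 26.9 kHz, 48.3 kHz.
k=2: 64.5 kHz, 85.9 kHz.
k=3: 102.1 kHz, 123.5 kHz.
Within [38 kHz, 100 kHz]: 48.3 kHz, 64.5 kHz, 85.9 kHz.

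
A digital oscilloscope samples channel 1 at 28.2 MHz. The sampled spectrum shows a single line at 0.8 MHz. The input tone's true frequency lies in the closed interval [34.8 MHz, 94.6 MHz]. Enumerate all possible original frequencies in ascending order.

Frequencies that alias to 0.8 MHz are k·fs ± 0.8 MHz for integer k ≥ 0.
k=0: 0.8 MHz.
k=1: 27.4 MHz, 29 MHz.
k=2: 55.6 MHz, 57.2 MHz.
k=3: 83.8 MHz, 85.4 MHz.
k=4: 112 MHz, 113.6 MHz.
Within [34.8 MHz, 94.6 MHz]: 55.6 MHz, 57.2 MHz, 83.8 MHz, 85.4 MHz.

55.6 MHz, 57.2 MHz, 83.8 MHz, 85.4 MHz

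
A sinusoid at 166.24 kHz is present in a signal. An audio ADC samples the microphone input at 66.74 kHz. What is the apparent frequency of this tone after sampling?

32.76 kHz

166.24 kHz mod fs = 32.76 kHz.
32.76 kHz ≤ fs/2 = 33.37 kHz, appears at 32.76 kHz.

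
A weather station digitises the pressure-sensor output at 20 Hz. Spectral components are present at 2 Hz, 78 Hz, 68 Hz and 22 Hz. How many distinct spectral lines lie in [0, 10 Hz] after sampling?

2

fs/2 = 10 Hz.
2 Hz ≤ fs/2 = 10 Hz, passes unchanged.
78 Hz mod fs = 18 Hz.
18 Hz > fs/2 = 10 Hz, folds to fs − 18 Hz = 2 Hz.
68 Hz mod fs = 8 Hz.
8 Hz ≤ fs/2 = 10 Hz, appears at 8 Hz.
22 Hz mod fs = 2 Hz.
2 Hz ≤ fs/2 = 10 Hz, appears at 2 Hz.
Distinct values: {2 Hz, 8 Hz} → 2.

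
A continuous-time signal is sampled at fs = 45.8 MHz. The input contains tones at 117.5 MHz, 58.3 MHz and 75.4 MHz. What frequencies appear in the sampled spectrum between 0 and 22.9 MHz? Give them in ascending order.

12.5 MHz, 16.2 MHz, 19.9 MHz

fs/2 = 22.9 MHz.
117.5 MHz mod fs = 25.9 MHz.
25.9 MHz > fs/2 = 22.9 MHz, folds to fs − 25.9 MHz = 19.9 MHz.
58.3 MHz mod fs = 12.5 MHz.
12.5 MHz ≤ fs/2 = 22.9 MHz, appears at 12.5 MHz.
75.4 MHz mod fs = 29.6 MHz.
29.6 MHz > fs/2 = 22.9 MHz, folds to fs − 29.6 MHz = 16.2 MHz.
Distinct values: {12.5 MHz, 16.2 MHz, 19.9 MHz}.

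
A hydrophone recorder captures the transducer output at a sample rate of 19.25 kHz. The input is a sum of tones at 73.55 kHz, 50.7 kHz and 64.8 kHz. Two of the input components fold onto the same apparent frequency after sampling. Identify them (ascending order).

50.7 kHz, 64.8 kHz

fs/2 = 9.625 kHz.
73.55 kHz mod fs = 15.8 kHz.
15.8 kHz > fs/2 = 9.625 kHz, folds to fs − 15.8 kHz = 3.45 kHz.
50.7 kHz mod fs = 12.2 kHz.
12.2 kHz > fs/2 = 9.625 kHz, folds to fs − 12.2 kHz = 7.05 kHz.
64.8 kHz mod fs = 7.05 kHz.
7.05 kHz ≤ fs/2 = 9.625 kHz, appears at 7.05 kHz.
50.7 kHz and 64.8 kHz both map to 7.05 kHz.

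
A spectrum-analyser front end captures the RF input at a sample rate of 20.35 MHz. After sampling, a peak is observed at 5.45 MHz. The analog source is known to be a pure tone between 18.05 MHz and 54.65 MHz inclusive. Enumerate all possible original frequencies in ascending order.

25.8 MHz, 35.25 MHz, 46.15 MHz

Frequencies that alias to 5.45 MHz are k·fs ± 5.45 MHz for integer k ≥ 0.
k=0: 5.45 MHz.
k=1: 14.9 MHz, 25.8 MHz.
k=2: 35.25 MHz, 46.15 MHz.
k=3: 55.6 MHz, 66.5 MHz.
Within [18.05 MHz, 54.65 MHz]: 25.8 MHz, 35.25 MHz, 46.15 MHz.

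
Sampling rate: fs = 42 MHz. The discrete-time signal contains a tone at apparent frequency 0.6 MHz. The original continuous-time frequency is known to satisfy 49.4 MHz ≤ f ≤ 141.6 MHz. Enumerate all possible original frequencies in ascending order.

83.4 MHz, 84.6 MHz, 125.4 MHz, 126.6 MHz

Frequencies that alias to 0.6 MHz are k·fs ± 0.6 MHz for integer k ≥ 0.
k=0: 0.6 MHz.
k=1: 41.4 MHz, 42.6 MHz.
k=2: 83.4 MHz, 84.6 MHz.
k=3: 125.4 MHz, 126.6 MHz.
k=4: 167.4 MHz, 168.6 MHz.
Within [49.4 MHz, 141.6 MHz]: 83.4 MHz, 84.6 MHz, 125.4 MHz, 126.6 MHz.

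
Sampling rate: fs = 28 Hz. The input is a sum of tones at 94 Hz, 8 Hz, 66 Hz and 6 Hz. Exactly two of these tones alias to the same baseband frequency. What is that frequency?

fs/2 = 14 Hz.
94 Hz mod fs = 10 Hz.
10 Hz ≤ fs/2 = 14 Hz, appears at 10 Hz.
8 Hz ≤ fs/2 = 14 Hz, passes unchanged.
66 Hz mod fs = 10 Hz.
10 Hz ≤ fs/2 = 14 Hz, appears at 10 Hz.
6 Hz ≤ fs/2 = 14 Hz, passes unchanged.
66 Hz and 94 Hz both map to 10 Hz.

10 Hz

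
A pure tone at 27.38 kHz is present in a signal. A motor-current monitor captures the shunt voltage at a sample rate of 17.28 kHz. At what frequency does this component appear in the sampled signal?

7.18 kHz

27.38 kHz mod fs = 10.1 kHz.
10.1 kHz > fs/2 = 8.64 kHz, folds to fs − 10.1 kHz = 7.18 kHz.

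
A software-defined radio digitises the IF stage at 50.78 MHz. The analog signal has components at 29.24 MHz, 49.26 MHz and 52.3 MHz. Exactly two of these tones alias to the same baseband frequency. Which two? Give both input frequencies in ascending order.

fs/2 = 25.39 MHz.
29.24 MHz > fs/2 = 25.39 MHz, folds to fs − 29.24 MHz = 21.54 MHz.
49.26 MHz > fs/2 = 25.39 MHz, folds to fs − 49.26 MHz = 1.52 MHz.
52.3 MHz mod fs = 1.52 MHz.
1.52 MHz ≤ fs/2 = 25.39 MHz, appears at 1.52 MHz.
49.26 MHz and 52.3 MHz both map to 1.52 MHz.

49.26 MHz, 52.3 MHz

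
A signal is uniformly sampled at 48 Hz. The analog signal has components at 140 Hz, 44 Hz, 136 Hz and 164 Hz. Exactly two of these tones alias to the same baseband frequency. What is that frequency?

fs/2 = 24 Hz.
140 Hz mod fs = 44 Hz.
44 Hz > fs/2 = 24 Hz, folds to fs − 44 Hz = 4 Hz.
44 Hz > fs/2 = 24 Hz, folds to fs − 44 Hz = 4 Hz.
136 Hz mod fs = 40 Hz.
40 Hz > fs/2 = 24 Hz, folds to fs − 40 Hz = 8 Hz.
164 Hz mod fs = 20 Hz.
20 Hz ≤ fs/2 = 24 Hz, appears at 20 Hz.
44 Hz and 140 Hz both map to 4 Hz.

4 Hz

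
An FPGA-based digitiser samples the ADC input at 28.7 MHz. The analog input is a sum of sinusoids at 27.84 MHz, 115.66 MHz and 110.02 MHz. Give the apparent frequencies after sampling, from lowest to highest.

fs/2 = 14.35 MHz.
27.84 MHz > fs/2 = 14.35 MHz, folds to fs − 27.84 MHz = 0.86 MHz.
115.66 MHz mod fs = 0.86 MHz.
0.86 MHz ≤ fs/2 = 14.35 MHz, appears at 0.86 MHz.
110.02 MHz mod fs = 23.92 MHz.
23.92 MHz > fs/2 = 14.35 MHz, folds to fs − 23.92 MHz = 4.78 MHz.
Distinct values: {0.86 MHz, 4.78 MHz}.

0.86 MHz, 4.78 MHz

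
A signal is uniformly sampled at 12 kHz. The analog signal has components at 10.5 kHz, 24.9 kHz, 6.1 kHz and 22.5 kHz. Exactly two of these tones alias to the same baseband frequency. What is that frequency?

fs/2 = 6 kHz.
10.5 kHz > fs/2 = 6 kHz, folds to fs − 10.5 kHz = 1.5 kHz.
24.9 kHz mod fs = 0.9 kHz.
0.9 kHz ≤ fs/2 = 6 kHz, appears at 0.9 kHz.
6.1 kHz > fs/2 = 6 kHz, folds to fs − 6.1 kHz = 5.9 kHz.
22.5 kHz mod fs = 10.5 kHz.
10.5 kHz > fs/2 = 6 kHz, folds to fs − 10.5 kHz = 1.5 kHz.
10.5 kHz and 22.5 kHz both map to 1.5 kHz.

1.5 kHz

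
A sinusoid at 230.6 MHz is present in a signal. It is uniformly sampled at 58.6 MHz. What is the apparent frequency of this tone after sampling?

230.6 MHz mod fs = 54.8 MHz.
54.8 MHz > fs/2 = 29.3 MHz, folds to fs − 54.8 MHz = 3.8 MHz.

3.8 MHz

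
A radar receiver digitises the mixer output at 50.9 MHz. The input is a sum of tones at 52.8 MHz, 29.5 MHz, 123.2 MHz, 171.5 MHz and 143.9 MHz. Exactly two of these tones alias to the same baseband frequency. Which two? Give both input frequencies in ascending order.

fs/2 = 25.45 MHz.
52.8 MHz mod fs = 1.9 MHz.
1.9 MHz ≤ fs/2 = 25.45 MHz, appears at 1.9 MHz.
29.5 MHz > fs/2 = 25.45 MHz, folds to fs − 29.5 MHz = 21.4 MHz.
123.2 MHz mod fs = 21.4 MHz.
21.4 MHz ≤ fs/2 = 25.45 MHz, appears at 21.4 MHz.
171.5 MHz mod fs = 18.8 MHz.
18.8 MHz ≤ fs/2 = 25.45 MHz, appears at 18.8 MHz.
143.9 MHz mod fs = 42.1 MHz.
42.1 MHz > fs/2 = 25.45 MHz, folds to fs − 42.1 MHz = 8.8 MHz.
29.5 MHz and 123.2 MHz both map to 21.4 MHz.

29.5 MHz, 123.2 MHz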